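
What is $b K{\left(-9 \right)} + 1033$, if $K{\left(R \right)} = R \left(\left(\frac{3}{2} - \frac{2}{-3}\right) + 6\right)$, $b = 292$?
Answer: $-20429$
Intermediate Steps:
$K{\left(R \right)} = \frac{49 R}{6}$ ($K{\left(R \right)} = R \left(\left(3 \cdot \frac{1}{2} - - \frac{2}{3}\right) + 6\right) = R \left(\left(\frac{3}{2} + \frac{2}{3}\right) + 6\right) = R \left(\frac{13}{6} + 6\right) = R \frac{49}{6} = \frac{49 R}{6}$)
$b K{\left(-9 \right)} + 1033 = 292 \cdot \frac{49}{6} \left(-9\right) + 1033 = 292 \left(- \frac{147}{2}\right) + 1033 = -21462 + 1033 = -20429$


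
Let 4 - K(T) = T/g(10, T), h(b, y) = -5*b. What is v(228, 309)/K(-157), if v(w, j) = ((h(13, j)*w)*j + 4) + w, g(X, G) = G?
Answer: -4579148/3 ≈ -1.5264e+6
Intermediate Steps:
v(w, j) = 4 + w - 65*j*w (v(w, j) = (((-5*13)*w)*j + 4) + w = ((-65*w)*j + 4) + w = (-65*j*w + 4) + w = (4 - 65*j*w) + w = 4 + w - 65*j*w)
K(T) = 3 (K(T) = 4 - T/T = 4 - 1*1 = 4 - 1 = 3)
v(228, 309)/K(-157) = (4 + 228 - 65*309*228)/3 = (4 + 228 - 4579380)*(1/3) = -4579148*1/3 = -4579148/3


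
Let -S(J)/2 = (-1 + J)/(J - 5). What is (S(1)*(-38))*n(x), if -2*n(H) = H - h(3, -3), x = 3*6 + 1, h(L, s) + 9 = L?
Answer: 0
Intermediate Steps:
h(L, s) = -9 + L
S(J) = -2*(-1 + J)/(-5 + J) (S(J) = -2*(-1 + J)/(J - 5) = -2*(-1 + J)/(-5 + J))
x = 19 (x = 18 + 1 = 19)
n(H) = -3 - H/2 (n(H) = -(H - (-9 + 3))/2 = -(H - 1*(-6))/2 = -(H + 6)/2 = -(6 + H)/2 = -3 - H/2)
(S(1)*(-38))*n(x) = ((2*(1 - 1*1)/(-5 + 1))*(-38))*(-3 - ½*19) = ((2*(1 - 1)/(-4))*(-38))*(-3 - 19/2) = ((2*(-¼)*0)*(-38))*(-25/2) = (0*(-38))*(-25/2) = 0*(-25/2) = 0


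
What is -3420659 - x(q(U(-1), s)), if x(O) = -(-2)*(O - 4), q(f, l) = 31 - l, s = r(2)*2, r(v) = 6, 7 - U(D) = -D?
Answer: -3420689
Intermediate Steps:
U(D) = 7 + D (U(D) = 7 - (-1)*D = 7 + D)
s = 12 (s = 6*2 = 12)
x(O) = -8 + 2*O (x(O) = -(-2)*(-4 + O) = -(8 - 2*O) = -8 + 2*O)
-3420659 - x(q(U(-1), s)) = -3420659 - (-8 + 2*(31 - 1*12)) = -3420659 - (-8 + 2*(31 - 12)) = -3420659 - (-8 + 2*19) = -3420659 - (-8 + 38) = -3420659 - 1*30 = -3420659 - 30 = -3420689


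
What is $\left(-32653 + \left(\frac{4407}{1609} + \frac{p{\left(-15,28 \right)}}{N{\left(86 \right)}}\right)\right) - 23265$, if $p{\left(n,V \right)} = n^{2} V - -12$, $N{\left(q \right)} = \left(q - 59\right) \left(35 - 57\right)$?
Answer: $- \frac{8908490513}{159291} \approx -55926.0$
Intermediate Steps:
$N{\left(q \right)} = 1298 - 22 q$ ($N{\left(q \right)} = \left(-59 + q\right) \left(-22\right) = 1298 - 22 q$)
$p{\left(n,V \right)} = 12 + V n^{2}$ ($p{\left(n,V \right)} = V n^{2} + \left(-7 + 19\right) = V n^{2} + 12 = 12 + V n^{2}$)
$\left(-32653 + \left(\frac{4407}{1609} + \frac{p{\left(-15,28 \right)}}{N{\left(86 \right)}}\right)\right) - 23265 = \left(-32653 + \left(\frac{4407}{1609} + \frac{12 + 28 \left(-15\right)^{2}}{1298 - 1892}\right)\right) - 23265 = \left(-32653 + \left(4407 \cdot \frac{1}{1609} + \frac{12 + 28 \cdot 225}{1298 - 1892}\right)\right) - 23265 = \left(-32653 + \left(\frac{4407}{1609} + \frac{12 + 6300}{-594}\right)\right) - 23265 = \left(-32653 + \left(\frac{4407}{1609} + 6312 \left(- \frac{1}{594}\right)\right)\right) - 23265 = \left(-32653 + \left(\frac{4407}{1609} - \frac{1052}{99}\right)\right) - 23265 = \left(-32653 - \frac{1256375}{159291}\right) - 23265 = - \frac{5202585398}{159291} - 23265 = - \frac{8908490513}{159291}$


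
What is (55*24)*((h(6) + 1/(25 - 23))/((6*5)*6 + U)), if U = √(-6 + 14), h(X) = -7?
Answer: -193050/4049 + 2145*√2/4049 ≈ -46.929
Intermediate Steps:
U = 2*√2 (U = √8 = 2*√2 ≈ 2.8284)
(55*24)*((h(6) + 1/(25 - 23))/((6*5)*6 + U)) = (55*24)*((-7 + 1/(25 - 23))/((6*5)*6 + 2*√2)) = 1320*((-7 + 1/2)/(30*6 + 2*√2)) = 1320*((-7 + ½)/(180 + 2*√2)) = 1320*(-13/(2*(180 + 2*√2))) = -8580/(180 + 2*√2)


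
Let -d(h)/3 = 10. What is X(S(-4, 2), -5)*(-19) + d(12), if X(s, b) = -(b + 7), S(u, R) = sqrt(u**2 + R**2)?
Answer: 8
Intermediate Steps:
S(u, R) = sqrt(R**2 + u**2)
d(h) = -30 (d(h) = -3*10 = -30)
X(s, b) = -7 - b (X(s, b) = -(7 + b) = -7 - b)
X(S(-4, 2), -5)*(-19) + d(12) = (-7 - 1*(-5))*(-19) - 30 = (-7 + 5)*(-19) - 30 = -2*(-19) - 30 = 38 - 30 = 8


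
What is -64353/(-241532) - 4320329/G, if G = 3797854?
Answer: -399547202783/458651636164 ≈ -0.87113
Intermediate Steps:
-64353/(-241532) - 4320329/G = -64353/(-241532) - 4320329/3797854 = -64353*(-1/241532) - 4320329*1/3797854 = 64353/241532 - 4320329/3797854 = -399547202783/458651636164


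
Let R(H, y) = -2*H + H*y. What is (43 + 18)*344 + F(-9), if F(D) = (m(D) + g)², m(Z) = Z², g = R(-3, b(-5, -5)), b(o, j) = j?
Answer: 31388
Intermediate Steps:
g = 21 (g = -3*(-2 - 5) = -3*(-7) = 21)
F(D) = (21 + D²)² (F(D) = (D² + 21)² = (21 + D²)²)
(43 + 18)*344 + F(-9) = (43 + 18)*344 + (21 + (-9)²)² = 61*344 + (21 + 81)² = 20984 + 102² = 20984 + 10404 = 31388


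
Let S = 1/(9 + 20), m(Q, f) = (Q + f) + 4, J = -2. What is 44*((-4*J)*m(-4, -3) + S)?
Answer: -30580/29 ≈ -1054.5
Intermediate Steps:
m(Q, f) = 4 + Q + f
S = 1/29 ≈ 0.034483
44*((-4*J)*m(-4, -3) + S) = 44*((-4*(-2))*(4 - 4 - 3) + 1/29) = 44*(8*(-3) + 1/29) = 44*(-24 + 1/29) = 44*(-695/29) = -30580/29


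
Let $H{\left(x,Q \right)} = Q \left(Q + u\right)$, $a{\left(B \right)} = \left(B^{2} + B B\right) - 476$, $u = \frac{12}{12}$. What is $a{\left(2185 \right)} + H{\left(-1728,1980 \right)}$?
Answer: $13470354$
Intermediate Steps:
$u = 1$ ($u = 12 \cdot \frac{1}{12} = 1$)
$a{\left(B \right)} = -476 + 2 B^{2}$ ($a{\left(B \right)} = \left(B^{2} + B^{2}\right) - 476 = 2 B^{2} - 476 = -476 + 2 B^{2}$)
$H{\left(x,Q \right)} = Q \left(1 + Q\right)$ ($H{\left(x,Q \right)} = Q \left(Q + 1\right) = Q \left(1 + Q\right)$)
$a{\left(2185 \right)} + H{\left(-1728,1980 \right)} = \left(-476 + 2 \cdot 2185^{2}\right) + 1980 \left(1 + 1980\right) = \left(-476 + 2 \cdot 4774225\right) + 1980 \cdot 1981 = \left(-476 + 9548450\right) + 3922380 = 9547974 + 3922380 = 13470354$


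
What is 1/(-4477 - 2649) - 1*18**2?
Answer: -2308825/7126 ≈ -324.00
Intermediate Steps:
1/(-4477 - 2649) - 1*18**2 = 1/(-7126) - 1*324 = -1/7126 - 324 = -2308825/7126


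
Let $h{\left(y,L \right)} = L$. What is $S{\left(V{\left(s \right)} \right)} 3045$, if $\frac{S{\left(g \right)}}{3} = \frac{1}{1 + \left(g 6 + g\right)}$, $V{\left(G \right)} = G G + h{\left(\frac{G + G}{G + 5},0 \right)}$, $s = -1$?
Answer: $\frac{9135}{8} \approx 1141.9$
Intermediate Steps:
$V{\left(G \right)} = G^{2}$ ($V{\left(G \right)} = G G + 0 = G^{2} + 0 = G^{2}$)
$S{\left(g \right)} = \frac{3}{1 + 7 g}$ ($S{\left(g \right)} = \frac{3}{1 + \left(g 6 + g\right)} = \frac{3}{1 + \left(6 g + g\right)} = \frac{3}{1 + 7 g}$)
$S{\left(V{\left(s \right)} \right)} 3045 = \frac{3}{1 + 7 \left(-1\right)^{2}} \cdot 3045 = \frac{3}{1 + 7 \cdot 1} \cdot 3045 = \frac{3}{1 + 7} \cdot 3045 = \frac{3}{8} \cdot 3045 = \frac{9135}{8}$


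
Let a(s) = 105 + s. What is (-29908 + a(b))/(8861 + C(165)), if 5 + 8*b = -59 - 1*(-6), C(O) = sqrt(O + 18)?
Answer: -1056594501/314068552 + 119241*sqrt(183)/314068552 ≈ -3.3591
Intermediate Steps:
C(O) = sqrt(18 + O)
b = -29/4 (b = -5/8 + (-59 - 1*(-6))/8 = -5/8 + (-59 + 6)/8 = -5/8 + (1/8)*(-53) = -5/8 - 53/8 = -29/4 ≈ -7.2500)
(-29908 + a(b))/(8861 + C(165)) = (-29908 + (105 - 29/4))/(8861 + sqrt(18 + 165)) = (-29908 + 391/4)/(8861 + sqrt(183)) = -119241/(4*(8861 + sqrt(183)))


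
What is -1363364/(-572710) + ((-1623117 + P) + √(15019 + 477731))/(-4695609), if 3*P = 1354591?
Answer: 10609205502814/4033833345585 - 5*√2190/1565203 ≈ 2.6299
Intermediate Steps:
P = 1354591/3 (P = (⅓)*1354591 = 1354591/3 ≈ 4.5153e+5)
-1363364/(-572710) + ((-1623117 + P) + √(15019 + 477731))/(-4695609) = -1363364/(-572710) + ((-1623117 + 1354591/3) + √(15019 + 477731))/(-4695609) = -1363364*(-1/572710) + (-3514760/3 + √492750)*(-1/4695609) = 681682/286355 + (-3514760/3 + 15*√2190)*(-1/4695609) = 681682/286355 + (3514760/14086827 - 5*√2190/1565203) = 10609205502814/4033833345585 - 5*√2190/1565203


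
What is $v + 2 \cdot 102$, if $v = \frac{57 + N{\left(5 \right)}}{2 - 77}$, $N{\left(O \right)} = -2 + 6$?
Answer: $\frac{15239}{75} \approx 203.19$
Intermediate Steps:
$N{\left(O \right)} = 4$
$v = - \frac{61}{75}$ ($v = \frac{57 + 4}{2 - 77} = \frac{61}{-75} = 61 \left(- \frac{1}{75}\right) = - \frac{61}{75} \approx -0.81333$)
$v + 2 \cdot 102 = - \frac{61}{75} + 2 \cdot 102 = - \frac{61}{75} + 204 = \frac{15239}{75}$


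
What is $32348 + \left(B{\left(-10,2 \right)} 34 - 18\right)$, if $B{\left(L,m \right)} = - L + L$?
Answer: $32330$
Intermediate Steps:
$B{\left(L,m \right)} = 0$
$32348 + \left(B{\left(-10,2 \right)} 34 - 18\right) = 32348 + \left(0 \cdot 34 - 18\right) = 32348 + \left(0 - 18\right) = 32348 - 18 = 32330$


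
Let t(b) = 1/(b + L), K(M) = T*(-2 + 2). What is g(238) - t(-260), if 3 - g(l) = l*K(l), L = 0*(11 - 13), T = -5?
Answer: 781/260 ≈ 3.0038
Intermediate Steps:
K(M) = 0 (K(M) = -5*(-2 + 2) = -5*0 = 0)
L = 0 (L = 0*(-2) = 0)
g(l) = 3 (g(l) = 3 - l*0 = 3 - 1*0 = 3 + 0 = 3)
t(b) = 1/b (t(b) = 1/(b + 0) = 1/b)
g(238) - t(-260) = 3 - 1/(-260) = 3 - 1*(-1/260) = 3 + 1/260 = 781/260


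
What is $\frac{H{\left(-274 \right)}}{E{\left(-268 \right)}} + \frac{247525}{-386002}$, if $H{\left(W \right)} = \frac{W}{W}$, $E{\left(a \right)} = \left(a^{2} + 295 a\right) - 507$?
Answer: $- \frac{1916972077}{2988813486} \approx -0.64138$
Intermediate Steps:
$E{\left(a \right)} = -507 + a^{2} + 295 a$
$H{\left(W \right)} = 1$
$\frac{H{\left(-274 \right)}}{E{\left(-268 \right)}} + \frac{247525}{-386002} = 1 \frac{1}{-507 + \left(-268\right)^{2} + 295 \left(-268\right)} + \frac{247525}{-386002} = 1 \frac{1}{-507 + 71824 - 79060} + 247525 \left(- \frac{1}{386002}\right) = 1 \frac{1}{-7743} - \frac{247525}{386002} = 1 \left(- \frac{1}{7743}\right) - \frac{247525}{386002} = - \frac{1}{7743} - \frac{247525}{386002} = - \frac{1916972077}{2988813486}$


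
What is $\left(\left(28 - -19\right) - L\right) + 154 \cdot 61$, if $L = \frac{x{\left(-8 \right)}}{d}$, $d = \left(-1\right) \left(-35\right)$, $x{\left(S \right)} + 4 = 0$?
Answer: $\frac{330439}{35} \approx 9441.1$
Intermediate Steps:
$x{\left(S \right)} = -4$ ($x{\left(S \right)} = -4 + 0 = -4$)
$d = 35$
$L = - \frac{4}{35} \approx -0.11429$
$\left(\left(28 - -19\right) - L\right) + 154 \cdot 61 = \left(\left(28 - -19\right) - - \frac{4}{35}\right) + 154 \cdot 61 = \left(\left(28 + 19\right) + \frac{4}{35}\right) + 9394 = \left(47 + \frac{4}{35}\right) + 9394 = \frac{1649}{35} + 9394 = \frac{330439}{35}$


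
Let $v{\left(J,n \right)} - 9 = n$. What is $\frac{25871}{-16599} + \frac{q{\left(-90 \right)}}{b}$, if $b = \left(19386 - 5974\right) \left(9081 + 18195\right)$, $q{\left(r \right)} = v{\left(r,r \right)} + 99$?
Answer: $- \frac{1577379449395}{1012056832248} \approx -1.5586$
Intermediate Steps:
$v{\left(J,n \right)} = 9 + n$
$q{\left(r \right)} = 108 + r$ ($q{\left(r \right)} = \left(9 + r\right) + 99 = 108 + r$)
$b = 365825712$ ($b = 13412 \cdot 27276 = 365825712$)
$\frac{25871}{-16599} + \frac{q{\left(-90 \right)}}{b} = \frac{25871}{-16599} + \frac{108 - 90}{365825712} = 25871 \left(- \frac{1}{16599}\right) + 18 \cdot \frac{1}{365825712} = - \frac{25871}{16599} + \frac{3}{60970952} = - \frac{1577379449395}{1012056832248}$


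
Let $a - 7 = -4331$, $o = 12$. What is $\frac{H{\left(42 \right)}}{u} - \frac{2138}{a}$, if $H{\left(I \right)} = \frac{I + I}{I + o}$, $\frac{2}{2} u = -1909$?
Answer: $\frac{797227}{1615014} \approx 0.49363$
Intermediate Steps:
$u = -1909$
$a = -4324$ ($a = 7 - 4331 = -4324$)
$H{\left(I \right)} = \frac{2 I}{12 + I}$ ($H{\left(I \right)} = \frac{I + I}{I + 12} = \frac{2 I}{12 + I}$)
$\frac{H{\left(42 \right)}}{u} - \frac{2138}{a} = \frac{2 \cdot 42 \frac{1}{12 + 42}}{-1909} - \frac{2138}{-4324} = 2 \cdot 42 \cdot \frac{1}{54} \left(- \frac{1}{1909}\right) - - \frac{1069}{2162} = 2 \cdot 42 \cdot \frac{1}{54} \left(- \frac{1}{1909}\right) + \frac{1069}{2162} = \frac{14}{9} \left(- \frac{1}{1909}\right) + \frac{1069}{2162} = - \frac{14}{17181} + \frac{1069}{2162} = \frac{797227}{1615014}$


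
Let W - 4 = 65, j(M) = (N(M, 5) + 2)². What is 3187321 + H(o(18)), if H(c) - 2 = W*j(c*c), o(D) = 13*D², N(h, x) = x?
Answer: 3190704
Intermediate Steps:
j(M) = 49 (j(M) = (5 + 2)² = 7² = 49)
W = 69 (W = 4 + 65 = 69)
H(c) = 3383 (H(c) = 2 + 69*49 = 2 + 3381 = 3383)
3187321 + H(o(18)) = 3187321 + 3383 = 3190704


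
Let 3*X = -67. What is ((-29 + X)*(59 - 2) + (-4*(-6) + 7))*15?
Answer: -43425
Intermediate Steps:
X = -67/3 (X = (⅓)*(-67) = -67/3 ≈ -22.333)
((-29 + X)*(59 - 2) + (-4*(-6) + 7))*15 = ((-29 - 67/3)*(59 - 2) + (-4*(-6) + 7))*15 = (-154/3*57 + (24 + 7))*15 = (-2926 + 31)*15 = -2895*15 = -43425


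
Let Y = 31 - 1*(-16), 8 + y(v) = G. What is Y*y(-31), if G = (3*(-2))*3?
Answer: -1222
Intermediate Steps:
G = -18 (G = -6*3 = -18)
y(v) = -26 (y(v) = -8 - 18 = -26)
Y = 47 (Y = 31 + 16 = 47)
Y*y(-31) = 47*(-26) = -1222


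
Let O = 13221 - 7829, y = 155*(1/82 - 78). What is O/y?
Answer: -442144/991225 ≈ -0.44606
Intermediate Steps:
y = -991225/82 (y = 155*(1/82 - 78) = 155*(-6395/82) = -991225/82 ≈ -12088.)
O = 5392
O/y = 5392/(-991225/82) = 5392*(-82/991225) = -442144/991225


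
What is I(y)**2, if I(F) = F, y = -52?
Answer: 2704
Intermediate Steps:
I(y)**2 = (-52)**2 = 2704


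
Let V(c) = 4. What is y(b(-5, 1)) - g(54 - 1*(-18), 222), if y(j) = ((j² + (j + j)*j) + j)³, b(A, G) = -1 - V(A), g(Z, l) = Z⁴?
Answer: -26530856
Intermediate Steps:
b(A, G) = -5 (b(A, G) = -1 - 1*4 = -1 - 4 = -5)
y(j) = (j + 3*j²)³ (y(j) = ((j² + (2*j)*j) + j)³ = ((j² + 2*j²) + j)³ = (3*j² + j)³ = (j + 3*j²)³)
y(b(-5, 1)) - g(54 - 1*(-18), 222) = (-5)³*(1 + 3*(-5))³ - (54 - 1*(-18))⁴ = -125*(1 - 15)³ - (54 + 18)⁴ = -125*(-14)³ - 1*72⁴ = -125*(-2744) - 1*26873856 = 343000 - 26873856 = -26530856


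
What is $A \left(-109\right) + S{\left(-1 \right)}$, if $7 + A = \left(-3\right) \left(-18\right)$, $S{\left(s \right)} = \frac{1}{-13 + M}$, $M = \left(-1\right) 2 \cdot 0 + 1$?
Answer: $- \frac{61477}{12} \approx -5123.1$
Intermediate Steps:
$M = 1$ ($M = \left(-2\right) 0 + 1 = 0 + 1 = 1$)
$S{\left(s \right)} = - \frac{1}{12}$ ($S{\left(s \right)} = \frac{1}{-13 + 1} = \frac{1}{-12} = - \frac{1}{12}$)
$A = 47$ ($A = -7 - -54 = -7 + 54 = 47$)
$A \left(-109\right) + S{\left(-1 \right)} = 47 \left(-109\right) - \frac{1}{12} = -5123 - \frac{1}{12} = - \frac{61477}{12}$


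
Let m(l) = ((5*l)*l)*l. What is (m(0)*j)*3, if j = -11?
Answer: 0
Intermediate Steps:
m(l) = 5*l³ (m(l) = (5*l²)*l = 5*l³)
(m(0)*j)*3 = ((5*0³)*(-11))*3 = ((5*0)*(-11))*3 = (0*(-11))*3 = 0*3 = 0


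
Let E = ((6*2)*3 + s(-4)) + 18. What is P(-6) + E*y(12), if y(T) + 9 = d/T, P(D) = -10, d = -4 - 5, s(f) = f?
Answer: -995/2 ≈ -497.50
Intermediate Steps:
d = -9
y(T) = -9 - 9/T
E = 50 (E = ((6*2)*3 - 4) + 18 = (12*3 - 4) + 18 = (36 - 4) + 18 = 32 + 18 = 50)
P(-6) + E*y(12) = -10 + 50*(-9 - 9/12) = -10 + 50*(-9 - 9*1/12) = -10 + 50*(-9 - 3/4) = -10 + 50*(-39/4) = -10 - 975/2 = -995/2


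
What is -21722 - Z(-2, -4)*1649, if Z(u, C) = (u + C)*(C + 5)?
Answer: -11828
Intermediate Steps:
Z(u, C) = (5 + C)*(C + u) (Z(u, C) = (C + u)*(5 + C) = (5 + C)*(C + u))
-21722 - Z(-2, -4)*1649 = -21722 - ((-4)**2 + 5*(-4) + 5*(-2) - 4*(-2))*1649 = -21722 - (16 - 20 - 10 + 8)*1649 = -21722 - (-6)*1649 = -21722 - 1*(-9894) = -21722 + 9894 = -11828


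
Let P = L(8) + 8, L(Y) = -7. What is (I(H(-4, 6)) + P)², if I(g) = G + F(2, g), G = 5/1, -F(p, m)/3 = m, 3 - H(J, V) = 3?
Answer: 36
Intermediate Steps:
H(J, V) = 0 (H(J, V) = 3 - 1*3 = 3 - 3 = 0)
F(p, m) = -3*m
G = 5 (G = 5*1 = 5)
P = 1 (P = -7 + 8 = 1)
I(g) = 5 - 3*g
(I(H(-4, 6)) + P)² = ((5 - 3*0) + 1)² = ((5 + 0) + 1)² = (5 + 1)² = 6² = 36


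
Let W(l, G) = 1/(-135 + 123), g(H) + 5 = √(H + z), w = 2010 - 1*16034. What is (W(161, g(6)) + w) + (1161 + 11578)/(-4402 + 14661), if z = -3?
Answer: -1726323983/123108 ≈ -14023.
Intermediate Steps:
w = -14024 (w = 2010 - 16034 = -14024)
g(H) = -5 + √(-3 + H) (g(H) = -5 + √(H - 3) = -5 + √(-3 + H))
W(l, G) = -1/12 (W(l, G) = 1/(-12) = -1/12)
(W(161, g(6)) + w) + (1161 + 11578)/(-4402 + 14661) = (-1/12 - 14024) + (1161 + 11578)/(-4402 + 14661) = -168289/12 + 12739/10259 = -1726323983/123108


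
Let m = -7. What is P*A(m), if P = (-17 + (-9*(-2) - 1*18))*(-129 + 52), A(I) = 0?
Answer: 0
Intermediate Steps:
P = 1309 (P = (-17 + (18 - 18))*(-77) = (-17 + 0)*(-77) = -17*(-77) = 1309)
P*A(m) = 1309*0 = 0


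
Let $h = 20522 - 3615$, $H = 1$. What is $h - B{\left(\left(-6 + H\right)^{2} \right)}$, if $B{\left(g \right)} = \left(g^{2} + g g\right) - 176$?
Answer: $15833$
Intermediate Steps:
$B{\left(g \right)} = -176 + 2 g^{2}$ ($B{\left(g \right)} = \left(g^{2} + g^{2}\right) - 176 = 2 g^{2} - 176 = -176 + 2 g^{2}$)
$h = 16907$
$h - B{\left(\left(-6 + H\right)^{2} \right)} = 16907 - \left(-176 + 2 \left(\left(-6 + 1\right)^{2}\right)^{2}\right) = 16907 - \left(-176 + 2 \left(\left(-5\right)^{2}\right)^{2}\right) = 16907 - \left(-176 + 2 \cdot 25^{2}\right) = 16907 - \left(-176 + 2 \cdot 625\right) = 16907 - \left(-176 + 1250\right) = 16907 - 1074 = 15833$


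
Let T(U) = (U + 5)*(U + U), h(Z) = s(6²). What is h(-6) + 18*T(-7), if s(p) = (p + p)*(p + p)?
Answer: 5688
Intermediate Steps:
s(p) = 4*p² (s(p) = (2*p)*(2*p) = 4*p²)
h(Z) = 5184 (h(Z) = 4*(6²)² = 4*36² = 4*1296 = 5184)
T(U) = 2*U*(5 + U) (T(U) = (5 + U)*(2*U) = 2*U*(5 + U))
h(-6) + 18*T(-7) = 5184 + 18*(2*(-7)*(5 - 7)) = 5184 + 18*(2*(-7)*(-2)) = 5184 + 18*28 = 5184 + 504 = 5688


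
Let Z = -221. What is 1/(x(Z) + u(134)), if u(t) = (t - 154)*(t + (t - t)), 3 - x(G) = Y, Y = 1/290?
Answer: -290/776331 ≈ -0.00037355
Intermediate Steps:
Y = 1/290 ≈ 0.0034483
x(G) = 869/290 (x(G) = 3 - 1*1/290 = 3 - 1/290 = 869/290)
u(t) = t*(-154 + t) (u(t) = (-154 + t)*(t + 0) = (-154 + t)*t = t*(-154 + t))
1/(x(Z) + u(134)) = 1/(869/290 + 134*(-154 + 134)) = 1/(869/290 + 134*(-20)) = 1/(869/290 - 2680) = 1/(-776331/290) = -290/776331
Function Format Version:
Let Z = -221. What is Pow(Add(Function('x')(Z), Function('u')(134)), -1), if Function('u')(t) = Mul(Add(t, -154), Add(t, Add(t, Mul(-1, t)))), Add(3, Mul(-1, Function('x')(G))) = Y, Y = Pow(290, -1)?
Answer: Rational(-290, 776331) ≈ -0.00037355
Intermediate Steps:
Y = Rational(1, 290) ≈ 0.0034483
Function('x')(G) = Rational(869, 290) (Function('x')(G) = Add(3, Mul(-1, Rational(1, 290))) = Add(3, Rational(-1, 290)) = Rational(869, 290))
Function('u')(t) = Mul(t, Add(-154, t)) (Function('u')(t) = Mul(Add(-154, t), Add(t, 0)) = Mul(Add(-154, t), t) = Mul(t, Add(-154, t)))
Pow(Add(Function('x')(Z), Function('u')(134)), -1) = Pow(Add(Rational(869, 290), Mul(134, Add(-154, 134))), -1) = Pow(Add(Rational(869, 290), Mul(134, -20)), -1) = Pow(Add(Rational(869, 290), -2680), -1) = Pow(Rational(-776331, 290), -1) = Rational(-290, 776331)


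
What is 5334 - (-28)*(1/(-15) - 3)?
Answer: 78722/15 ≈ 5248.1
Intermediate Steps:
5334 - (-28)*(1/(-15) - 3) = 5334 - (-28)*(-1/15 - 3) = 5334 - (-28)*(-46)/15 = 5334 - 1*1288/15 = 5334 - 1288/15 = 78722/15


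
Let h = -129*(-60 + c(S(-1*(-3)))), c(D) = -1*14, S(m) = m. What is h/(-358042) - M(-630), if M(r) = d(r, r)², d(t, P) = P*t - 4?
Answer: -28200539887199909/179021 ≈ -1.5753e+11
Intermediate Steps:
d(t, P) = -4 + P*t
c(D) = -14
h = 9546 (h = -129*(-60 - 14) = -129*(-74) = 9546)
M(r) = (-4 + r²)² (M(r) = (-4 + r*r)² = (-4 + r²)²)
h/(-358042) - M(-630) = 9546/(-358042) - (-4 + (-630)²)² = 9546*(-1/358042) - (-4 + 396900)² = -4773/179021 - 1*396896² = -4773/179021 - 1*157526434816 = -4773/179021 - 157526434816 = -28200539887199909/179021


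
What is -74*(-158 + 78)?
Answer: 5920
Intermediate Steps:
-74*(-158 + 78) = -74*(-80) = 5920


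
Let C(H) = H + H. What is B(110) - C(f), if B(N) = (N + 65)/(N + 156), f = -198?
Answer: 15073/38 ≈ 396.66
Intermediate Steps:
C(H) = 2*H
B(N) = (65 + N)/(156 + N)
B(110) - C(f) = (65 + 110)/(156 + 110) - 2*(-198) = 175/266 - 1*(-396) = (1/266)*175 + 396 = 25/38 + 396 = 15073/38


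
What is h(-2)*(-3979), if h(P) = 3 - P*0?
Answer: -11937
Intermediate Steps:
h(P) = 3 (h(P) = 3 - 1*0 = 3 + 0 = 3)
h(-2)*(-3979) = 3*(-3979) = -11937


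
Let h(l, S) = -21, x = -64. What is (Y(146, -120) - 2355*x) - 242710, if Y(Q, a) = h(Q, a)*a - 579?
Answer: -90049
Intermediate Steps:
Y(Q, a) = -579 - 21*a (Y(Q, a) = -21*a - 579 = -579 - 21*a)
(Y(146, -120) - 2355*x) - 242710 = ((-579 - 21*(-120)) - 2355*(-64)) - 242710 = ((-579 + 2520) + 150720) - 242710 = (1941 + 150720) - 242710 = 152661 - 242710 = -90049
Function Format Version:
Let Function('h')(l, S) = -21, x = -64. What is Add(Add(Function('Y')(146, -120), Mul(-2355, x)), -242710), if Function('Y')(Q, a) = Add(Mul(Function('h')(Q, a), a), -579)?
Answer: -90049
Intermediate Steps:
Function('Y')(Q, a) = Add(-579, Mul(-21, a)) (Function('Y')(Q, a) = Add(Mul(-21, a), -579) = Add(-579, Mul(-21, a)))
Add(Add(Function('Y')(146, -120), Mul(-2355, x)), -242710) = Add(Add(Add(-579, Mul(-21, -120)), Mul(-2355, -64)), -242710) = Add(Add(Add(-579, 2520), 150720), -242710) = Add(Add(1941, 150720), -242710) = Add(152661, -242710) = -90049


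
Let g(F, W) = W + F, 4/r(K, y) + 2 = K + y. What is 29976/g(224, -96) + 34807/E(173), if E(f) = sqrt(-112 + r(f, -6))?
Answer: 3747/16 - 34807*I*sqrt(762135)/9238 ≈ 234.19 - 3289.3*I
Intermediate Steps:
r(K, y) = 4/(-2 + K + y) (r(K, y) = 4/(-2 + (K + y)) = 4/(-2 + K + y))
E(f) = sqrt(-112 + 4/(-8 + f)) (E(f) = sqrt(-112 + 4/(-2 + f - 6)) = sqrt(-112 + 4/(-8 + f)))
g(F, W) = F + W
29976/g(224, -96) + 34807/E(173) = 29976/(224 - 96) + 34807/((2*sqrt((225 - 28*173)/(-8 + 173)))) = 29976/128 + 34807/((2*sqrt((225 - 4844)/165))) = 29976*(1/128) + 34807/((2*sqrt((1/165)*(-4619)))) = 3747/16 + 34807/((2*sqrt(-4619/165))) = 3747/16 + 34807/((2*(I*sqrt(762135)/165))) = 3747/16 + 34807/((2*I*sqrt(762135)/165)) = 3747/16 + 34807*(-I*sqrt(762135)/9238) = 3747/16 - 34807*I*sqrt(762135)/9238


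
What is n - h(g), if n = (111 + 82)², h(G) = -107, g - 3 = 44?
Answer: 37356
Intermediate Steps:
g = 47 (g = 3 + 44 = 47)
n = 37249 (n = 193² = 37249)
n - h(g) = 37249 - 1*(-107) = 37249 + 107 = 37356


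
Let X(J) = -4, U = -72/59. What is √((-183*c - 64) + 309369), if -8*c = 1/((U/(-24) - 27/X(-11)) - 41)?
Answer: √80593624460846/16142 ≈ 556.15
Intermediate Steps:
U = -72/59 (U = -72*1/59 = -72/59 ≈ -1.2203)
c = 59/16142 (c = -1/(8*((-72/59/(-24) - 27/(-4)) - 41)) = -1/(8*((-72/59*(-1/24) - 27*(-¼)) - 41)) = -1/(8*((3/59 + 27/4) - 41)) = -1/(8*(1605/236 - 41)) = -1/(8*(-8071/236)) = -⅛*(-236/8071) = 59/16142 ≈ 0.0036551)
√((-183*c - 64) + 309369) = √((-183*59/16142 - 64) + 309369) = √((-10797/16142 - 64) + 309369) = √(-1043885/16142 + 309369) = √(4992790513/16142) = √80593624460846/16142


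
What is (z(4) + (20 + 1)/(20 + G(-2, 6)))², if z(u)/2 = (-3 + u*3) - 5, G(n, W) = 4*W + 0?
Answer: 139129/1936 ≈ 71.864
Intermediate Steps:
G(n, W) = 4*W
z(u) = -16 + 6*u (z(u) = 2*((-3 + u*3) - 5) = 2*((-3 + 3*u) - 5) = 2*(-8 + 3*u) = -16 + 6*u)
(z(4) + (20 + 1)/(20 + G(-2, 6)))² = ((-16 + 6*4) + (20 + 1)/(20 + 4*6))² = ((-16 + 24) + 21/(20 + 24))² = (8 + 21/44)² = (373/44)² = 139129/1936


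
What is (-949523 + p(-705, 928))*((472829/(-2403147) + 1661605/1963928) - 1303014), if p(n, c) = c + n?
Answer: 1459480357423677050127325/1179901920354 ≈ 1.2370e+12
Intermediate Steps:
(-949523 + p(-705, 928))*((472829/(-2403147) + 1661605/1963928) - 1303014) = (-949523 + (928 - 705))*((472829/(-2403147) + 1661605/1963928) - 1303014) = (-949523 + 223)*((472829*(-1/2403147) + 1661605*(1/1963928)) - 1303014) = -949300*((-472829/2403147 + 1661605/1963928) - 1303014) = -949300*(3064478958623/4719607681416 - 1303014) = -949300*(-6149711818913629201/4719607681416) = 1459480357423677050127325/1179901920354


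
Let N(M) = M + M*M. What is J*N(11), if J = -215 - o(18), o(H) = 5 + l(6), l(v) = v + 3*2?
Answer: -30624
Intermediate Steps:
l(v) = 6 + v (l(v) = v + 6 = 6 + v)
o(H) = 17 (o(H) = 5 + (6 + 6) = 5 + 12 = 17)
N(M) = M + M²
J = -232 (J = -215 - 1*17 = -215 - 17 = -232)
J*N(11) = -2552*(1 + 11) = -2552*12 = -232*132 = -30624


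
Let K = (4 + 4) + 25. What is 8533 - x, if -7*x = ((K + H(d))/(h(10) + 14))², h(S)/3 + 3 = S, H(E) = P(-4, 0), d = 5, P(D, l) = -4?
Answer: 73171316/8575 ≈ 8533.1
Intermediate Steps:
K = 33 (K = 8 + 25 = 33)
H(E) = -4
h(S) = -9 + 3*S
x = -841/8575 (x = -(33 - 4)²/((-9 + 3*10) + 14)²/7 = -841/((-9 + 30) + 14)²/7 = -841/(21 + 14)²/7 = -(29/35)²/7 = -⅐*841/1225 = -841/8575 ≈ -0.098076)
8533 - x = 8533 - 1*(-841/8575) = 8533 + 841/8575 = 73171316/8575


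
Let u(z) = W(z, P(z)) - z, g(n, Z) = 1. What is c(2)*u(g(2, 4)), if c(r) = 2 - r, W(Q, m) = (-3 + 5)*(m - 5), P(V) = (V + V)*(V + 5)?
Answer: 0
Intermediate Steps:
P(V) = 2*V*(5 + V) (P(V) = (2*V)*(5 + V) = 2*V*(5 + V))
W(Q, m) = -10 + 2*m (W(Q, m) = 2*(-5 + m) = -10 + 2*m)
u(z) = -10 - z + 4*z*(5 + z) (u(z) = (-10 + 2*(2*z*(5 + z))) - z = (-10 + 4*z*(5 + z)) - z = -10 - z + 4*z*(5 + z))
c(2)*u(g(2, 4)) = (2 - 1*2)*(-10 - 1*1 + 4*1*(5 + 1)) = (2 - 2)*(-10 - 1 + 4*1*6) = 0*(-10 - 1 + 24) = 0*13 = 0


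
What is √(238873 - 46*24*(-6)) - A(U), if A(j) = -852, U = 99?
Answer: 852 + √245497 ≈ 1347.5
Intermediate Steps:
√(238873 - 46*24*(-6)) - A(U) = √(238873 - 46*24*(-6)) - 1*(-852) = √(238873 - 1104*(-6)) + 852 = √(238873 + 6624) + 852 = √245497 + 852 = 852 + √245497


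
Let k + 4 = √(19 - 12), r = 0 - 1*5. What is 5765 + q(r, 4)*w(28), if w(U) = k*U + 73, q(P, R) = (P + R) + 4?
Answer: 5648 + 84*√7 ≈ 5870.2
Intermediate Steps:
r = -5 (r = 0 - 5 = -5)
q(P, R) = 4 + P + R
k = -4 + √7 (k = -4 + √(19 - 12) = -4 + √7 ≈ -1.3542)
w(U) = 73 + U*(-4 + √7) (w(U) = (-4 + √7)*U + 73 = U*(-4 + √7) + 73 = 73 + U*(-4 + √7))
5765 + q(r, 4)*w(28) = 5765 + (4 - 5 + 4)*(73 - 1*28*(4 - √7)) = 5765 + 3*(73 + (-112 + 28*√7)) = 5765 + 3*(-39 + 28*√7) = 5765 + (-117 + 84*√7) = 5648 + 84*√7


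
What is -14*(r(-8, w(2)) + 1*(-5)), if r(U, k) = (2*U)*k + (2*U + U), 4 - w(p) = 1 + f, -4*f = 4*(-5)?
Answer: -42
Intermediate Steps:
f = 5 (f = -(-5) = -¼*(-20) = 5)
w(p) = -2 (w(p) = 4 - (1 + 5) = 4 - 1*6 = 4 - 6 = -2)
r(U, k) = 3*U + 2*U*k (r(U, k) = 2*U*k + 3*U = 3*U + 2*U*k)
-14*(r(-8, w(2)) + 1*(-5)) = -14*(-8*(3 + 2*(-2)) + 1*(-5)) = -14*(-8*(3 - 4) - 5) = -14*(-8*(-1) - 5) = -14*(8 - 5) = -14*3 = -42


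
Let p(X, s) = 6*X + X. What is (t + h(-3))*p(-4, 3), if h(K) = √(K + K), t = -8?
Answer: 224 - 28*I*√6 ≈ 224.0 - 68.586*I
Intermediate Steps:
h(K) = √2*√K (h(K) = √(2*K) = √2*√K)
p(X, s) = 7*X
(t + h(-3))*p(-4, 3) = (-8 + √2*√(-3))*(7*(-4)) = (-8 + √2*(I*√3))*(-28) = (-8 + I*√6)*(-28) = 224 - 28*I*√6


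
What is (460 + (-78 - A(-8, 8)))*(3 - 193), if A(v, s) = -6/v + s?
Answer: -141835/2 ≈ -70918.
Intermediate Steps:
A(v, s) = s - 6/v (A(v, s) = -6/v + s = s - 6/v)
(460 + (-78 - A(-8, 8)))*(3 - 193) = (460 + (-78 - (8 - 6/(-8))))*(3 - 193) = (460 + (-78 - (8 - 6*(-⅛))))*(-190) = (460 + (-78 - (8 + ¾)))*(-190) = (460 + (-78 - 1*35/4))*(-190) = (460 + (-78 - 35/4))*(-190) = (460 - 347/4)*(-190) = (1493/4)*(-190) = -141835/2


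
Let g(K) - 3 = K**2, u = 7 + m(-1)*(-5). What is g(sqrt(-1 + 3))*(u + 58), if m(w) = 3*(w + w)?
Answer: 475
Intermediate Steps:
m(w) = 6*w (m(w) = 3*(2*w) = 6*w)
u = 37 (u = 7 + (6*(-1))*(-5) = 7 - 6*(-5) = 7 + 30 = 37)
g(K) = 3 + K**2
g(sqrt(-1 + 3))*(u + 58) = (3 + (sqrt(-1 + 3))**2)*(37 + 58) = (3 + (sqrt(2))**2)*95 = (3 + 2)*95 = 5*95 = 475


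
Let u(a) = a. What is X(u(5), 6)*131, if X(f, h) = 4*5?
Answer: 2620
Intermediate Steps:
X(f, h) = 20
X(u(5), 6)*131 = 20*131 = 2620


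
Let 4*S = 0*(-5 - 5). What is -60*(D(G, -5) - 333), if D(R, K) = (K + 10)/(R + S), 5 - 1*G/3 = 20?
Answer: 59960/3 ≈ 19987.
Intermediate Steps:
G = -45 (G = 15 - 3*20 = 15 - 60 = -45)
S = 0 (S = (0*(-5 - 5))/4 = (0*(-10))/4 = (¼)*0 = 0)
D(R, K) = (10 + K)/R (D(R, K) = (K + 10)/(R + 0) = (10 + K)/R)
-60*(D(G, -5) - 333) = -60*((10 - 5)/(-45) - 333) = -60*(-1/45*5 - 333) = -60*(-⅑ - 333) = -60*(-2998/9) = 59960/3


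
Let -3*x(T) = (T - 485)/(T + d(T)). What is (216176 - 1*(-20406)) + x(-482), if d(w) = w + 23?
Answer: 667870019/2823 ≈ 2.3658e+5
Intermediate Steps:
d(w) = 23 + w
x(T) = -(-485 + T)/(3*(23 + 2*T)) (x(T) = -(T - 485)/(3*(T + (23 + T))) = -(-485 + T)/(3*(23 + 2*T)))
(216176 - 1*(-20406)) + x(-482) = (216176 - 1*(-20406)) + (485 - 1*(-482))/(3*(23 + 2*(-482))) = (216176 + 20406) + (485 + 482)/(3*(23 - 964)) = 236582 + (1/3)*967/(-941) = 236582 + (1/3)*(-1/941)*967 = 236582 - 967/2823 = 667870019/2823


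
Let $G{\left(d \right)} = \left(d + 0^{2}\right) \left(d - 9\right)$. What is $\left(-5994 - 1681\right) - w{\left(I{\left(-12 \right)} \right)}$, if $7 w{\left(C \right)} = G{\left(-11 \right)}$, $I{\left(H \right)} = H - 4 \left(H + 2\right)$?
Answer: $- \frac{53945}{7} \approx -7706.4$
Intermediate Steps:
$I{\left(H \right)} = -8 - 3 H$ ($I{\left(H \right)} = H - 4 \left(2 + H\right) = H - \left(8 + 4 H\right) = -8 - 3 H$)
$G{\left(d \right)} = d \left(-9 + d\right)$ ($G{\left(d \right)} = \left(d + 0\right) \left(-9 + d\right) = d \left(-9 + d\right)$)
$w{\left(C \right)} = \frac{220}{7}$ ($w{\left(C \right)} = \frac{\left(-11\right) \left(-9 - 11\right)}{7} = \frac{\left(-11\right) \left(-20\right)}{7} = \frac{1}{7} \cdot 220 = \frac{220}{7}$)
$\left(-5994 - 1681\right) - w{\left(I{\left(-12 \right)} \right)} = \left(-5994 - 1681\right) - \frac{220}{7} = -7675 - \frac{220}{7} = - \frac{53945}{7}$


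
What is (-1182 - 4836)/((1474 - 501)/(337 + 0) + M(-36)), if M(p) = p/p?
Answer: -1014033/655 ≈ -1548.1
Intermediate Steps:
M(p) = 1
(-1182 - 4836)/((1474 - 501)/(337 + 0) + M(-36)) = (-1182 - 4836)/((1474 - 501)/(337 + 0) + 1) = -6018/(973/337 + 1) = -6018/1310/337 = -6018*337/1310 = -1014033/655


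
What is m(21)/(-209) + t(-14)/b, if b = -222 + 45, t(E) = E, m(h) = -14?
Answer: 5404/36993 ≈ 0.14608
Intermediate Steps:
b = -177
m(21)/(-209) + t(-14)/b = -14/(-209) - 14/(-177) = -14*(-1/209) - 14*(-1/177) = 14/209 + 14/177 = 5404/36993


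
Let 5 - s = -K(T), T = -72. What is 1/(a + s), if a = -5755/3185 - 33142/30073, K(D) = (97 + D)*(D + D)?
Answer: -19156501/68923346572 ≈ -0.00027794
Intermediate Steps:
K(D) = 2*D*(97 + D) (K(D) = (97 + D)*(2*D) = 2*D*(97 + D))
s = -3595 (s = 5 - (-1)*2*(-72)*(97 - 72) = 5 - (-1)*2*(-72)*25 = 5 - (-1)*(-3600) = 5 - 1*3600 = 5 - 3600 = -3595)
a = -55725477/19156501 (a = -5755*1/3185 - 33142*1/30073 = -1151/637 - 33142/30073 = -55725477/19156501 ≈ -2.9090)
1/(a + s) = 1/(-55725477/19156501 - 3595) = 1/(-68923346572/19156501) = -19156501/68923346572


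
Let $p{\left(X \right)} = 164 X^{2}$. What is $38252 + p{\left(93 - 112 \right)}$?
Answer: $97456$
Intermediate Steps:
$38252 + p{\left(93 - 112 \right)} = 38252 + 164 \left(93 - 112\right)^{2} = 38252 + 164 \left(-19\right)^{2} = 38252 + 164 \cdot 361 = 38252 + 59204 = 97456$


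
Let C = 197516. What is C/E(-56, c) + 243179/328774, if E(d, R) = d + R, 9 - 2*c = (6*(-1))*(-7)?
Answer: -129840989813/47672230 ≈ -2723.6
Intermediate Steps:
c = -33/2 (c = 9/2 - 6*(-1)*(-7)/2 = 9/2 - (-3)*(-7) = 9/2 - ½*42 = 9/2 - 21 = -33/2 ≈ -16.500)
E(d, R) = R + d
C/E(-56, c) + 243179/328774 = 197516/(-33/2 - 56) + 243179/328774 = 197516/(-145/2) + 243179*(1/328774) = 197516*(-2/145) + 243179/328774 = -395032/145 + 243179/328774 = -129840989813/47672230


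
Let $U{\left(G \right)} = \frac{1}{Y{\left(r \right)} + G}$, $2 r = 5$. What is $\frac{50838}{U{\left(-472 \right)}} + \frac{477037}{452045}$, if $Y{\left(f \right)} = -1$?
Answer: $- \frac{988185696163}{41095} \approx -2.4046 \cdot 10^{7}$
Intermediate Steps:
$r = \frac{5}{2}$ ($r = \frac{1}{2} \cdot 5 = \frac{5}{2} \approx 2.5$)
$U{\left(G \right)} = \frac{1}{-1 + G}$
$\frac{50838}{U{\left(-472 \right)}} + \frac{477037}{452045} = \frac{50838}{\frac{1}{-1 - 472}} + \frac{477037}{452045} = \frac{50838}{\frac{1}{-473}} + 477037 \cdot \frac{1}{452045} = \frac{50838}{- \frac{1}{473}} + \frac{43367}{41095} = 50838 \left(-473\right) + \frac{43367}{41095} = -24046374 + \frac{43367}{41095} = - \frac{988185696163}{41095}$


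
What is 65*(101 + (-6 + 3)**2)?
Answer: 7150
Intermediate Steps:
65*(101 + (-6 + 3)**2) = 65*(101 + (-3)**2) = 65*(101 + 9) = 65*110 = 7150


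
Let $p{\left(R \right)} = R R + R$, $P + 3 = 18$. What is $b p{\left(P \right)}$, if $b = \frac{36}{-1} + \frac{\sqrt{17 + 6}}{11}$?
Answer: $-8640 + \frac{240 \sqrt{23}}{11} \approx -8535.4$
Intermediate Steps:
$P = 15$ ($P = -3 + 18 = 15$)
$p{\left(R \right)} = R + R^{2}$ ($p{\left(R \right)} = R^{2} + R = R + R^{2}$)
$b = -36 + \frac{\sqrt{23}}{11}$ ($b = 36 \left(-1\right) + \sqrt{23} \cdot \frac{1}{11} = -36 + \frac{\sqrt{23}}{11} \approx -35.564$)
$b p{\left(P \right)} = \left(-36 + \frac{\sqrt{23}}{11}\right) 15 \left(1 + 15\right) = \left(-36 + \frac{\sqrt{23}}{11}\right) 15 \cdot 16 = \left(-36 + \frac{\sqrt{23}}{11}\right) 240 = -8640 + \frac{240 \sqrt{23}}{11}$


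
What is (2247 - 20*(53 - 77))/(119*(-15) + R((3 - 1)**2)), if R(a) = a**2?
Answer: -2727/1769 ≈ -1.5415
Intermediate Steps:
(2247 - 20*(53 - 77))/(119*(-15) + R((3 - 1)**2)) = (2247 - 20*(53 - 77))/(119*(-15) + ((3 - 1)**2)**2) = (2247 - 20*(-24))/(-1785 + (2**2)**2) = (2247 + 480)/(-1785 + 4**2) = 2727/(-1785 + 16) = 2727/(-1769) = 2727*(-1/1769) = -2727/1769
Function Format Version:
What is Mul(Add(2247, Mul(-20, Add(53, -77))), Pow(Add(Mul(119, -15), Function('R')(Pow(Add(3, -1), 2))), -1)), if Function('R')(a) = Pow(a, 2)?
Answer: Rational(-2727, 1769) ≈ -1.5415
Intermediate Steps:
Mul(Add(2247, Mul(-20, Add(53, -77))), Pow(Add(Mul(119, -15), Function('R')(Pow(Add(3, -1), 2))), -1)) = Mul(Add(2247, Mul(-20, Add(53, -77))), Pow(Add(Mul(119, -15), Pow(Pow(Add(3, -1), 2), 2)), -1)) = Mul(Add(2247, Mul(-20, -24)), Pow(Add(-1785, Pow(Pow(2, 2), 2)), -1)) = Mul(Add(2247, 480), Pow(Add(-1785, Pow(4, 2)), -1)) = Mul(2727, Pow(Add(-1785, 16), -1)) = Mul(2727, Pow(-1769, -1)) = Mul(2727, Rational(-1, 1769)) = Rational(-2727, 1769)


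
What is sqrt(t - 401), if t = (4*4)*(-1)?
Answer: I*sqrt(417) ≈ 20.421*I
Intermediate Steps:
t = -16 (t = 16*(-1) = -16)
sqrt(t - 401) = sqrt(-16 - 401) = sqrt(-417) = I*sqrt(417)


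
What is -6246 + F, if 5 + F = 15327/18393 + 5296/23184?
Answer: -55523320267/8883819 ≈ -6249.9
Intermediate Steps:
F = -34986793/8883819 (F = -5 + (15327/18393 + 5296/23184) = -5 + (15327*(1/18393) + 5296*(1/23184)) = -5 + (5109/6131 + 331/1449) = -5 + 9432302/8883819 = -34986793/8883819 ≈ -3.9383)
-6246 + F = -6246 - 34986793/8883819 = -55523320267/8883819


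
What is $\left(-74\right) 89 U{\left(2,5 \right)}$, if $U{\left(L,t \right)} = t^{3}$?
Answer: $-823250$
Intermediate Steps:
$\left(-74\right) 89 U{\left(2,5 \right)} = \left(-74\right) 89 \cdot 5^{3} = \left(-6586\right) 125 = -823250$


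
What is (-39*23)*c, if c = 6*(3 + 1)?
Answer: -21528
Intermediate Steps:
c = 24 (c = 6*4 = 24)
(-39*23)*c = -39*23*24 = -897*24 = -21528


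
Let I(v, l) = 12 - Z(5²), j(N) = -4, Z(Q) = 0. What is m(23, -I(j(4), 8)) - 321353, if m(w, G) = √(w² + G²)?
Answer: -321353 + √673 ≈ -3.2133e+5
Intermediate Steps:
I(v, l) = 12 (I(v, l) = 12 - 1*0 = 12 + 0 = 12)
m(w, G) = √(G² + w²)
m(23, -I(j(4), 8)) - 321353 = √((-1*12)² + 23²) - 321353 = √((-12)² + 529) - 321353 = √(144 + 529) - 321353 = √673 - 321353 = -321353 + √673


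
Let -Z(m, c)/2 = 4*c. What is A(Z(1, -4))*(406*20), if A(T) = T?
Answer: 259840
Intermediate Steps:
Z(m, c) = -8*c
A(Z(1, -4))*(406*20) = (-8*(-4))*(406*20) = 32*8120 = 259840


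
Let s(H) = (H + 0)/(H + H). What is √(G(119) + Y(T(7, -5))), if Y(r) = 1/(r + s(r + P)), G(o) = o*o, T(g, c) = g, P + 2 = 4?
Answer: √3186255/15 ≈ 119.00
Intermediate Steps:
P = 2 (P = -2 + 4 = 2)
G(o) = o²
s(H) = ½ (s(H) = H/((2*H)) = H*(1/(2*H)) = ½)
Y(r) = 1/(½ + r) (Y(r) = 1/(r + ½) = 1/(½ + r))
√(G(119) + Y(T(7, -5))) = √(119² + 2/(1 + 2*7)) = √(14161 + 2/(1 + 14)) = √(14161 + 2/15) = √(212417/15) = √3186255/15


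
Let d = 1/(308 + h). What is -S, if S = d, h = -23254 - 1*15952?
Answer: 1/38898 ≈ 2.5708e-5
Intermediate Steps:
h = -39206 (h = -23254 - 15952 = -39206)
d = -1/38898 (d = 1/(308 - 39206) = 1/(-38898) = -1/38898 ≈ -2.5708e-5)
S = -1/38898 ≈ -2.5708e-5
-S = -1*(-1/38898) = 1/38898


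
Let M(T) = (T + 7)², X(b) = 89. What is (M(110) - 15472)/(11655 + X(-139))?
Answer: -1783/11744 ≈ -0.15182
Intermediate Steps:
M(T) = (7 + T)²
(M(110) - 15472)/(11655 + X(-139)) = ((7 + 110)² - 15472)/(11655 + 89) = (117² - 15472)/11744 = (13689 - 15472)*(1/11744) = -1783*1/11744 = -1783/11744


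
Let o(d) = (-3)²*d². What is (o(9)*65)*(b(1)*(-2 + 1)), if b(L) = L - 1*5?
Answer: 189540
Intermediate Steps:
b(L) = -5 + L (b(L) = L - 5 = -5 + L)
o(d) = 9*d²
(o(9)*65)*(b(1)*(-2 + 1)) = ((9*9²)*65)*((-5 + 1)*(-2 + 1)) = ((9*81)*65)*(-4*(-1)) = (729*65)*4 = 47385*4 = 189540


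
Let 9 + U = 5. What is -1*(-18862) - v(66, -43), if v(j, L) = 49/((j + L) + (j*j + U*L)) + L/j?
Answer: 1888565317/100122 ≈ 18863.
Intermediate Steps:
U = -4 (U = -9 + 5 = -4)
v(j, L) = 49/(j + j² - 3*L) + L/j (v(j, L) = 49/((j + L) + (j*j - 4*L)) + L/j = 49/((L + j) + (j² - 4*L)) + L/j = 49/(j + j² - 3*L) + L/j)
-1*(-18862) - v(66, -43) = -1*(-18862) - (-3*(-43)² + 49*66 - 43*66 - 43*66²)/(66*(66 + 66² - 3*(-43))) = 18862 - (-3*1849 + 3234 - 2838 - 43*4356)/(66*(66 + 4356 + 129)) = 18862 - (-5547 + 3234 - 2838 - 187308)/(66*4551) = 18862 - (-192459)/(66*4551) = 18862 - 1*(-64153/100122) = 18862 + 64153/100122 = 1888565317/100122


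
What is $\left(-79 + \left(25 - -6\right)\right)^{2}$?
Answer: $2304$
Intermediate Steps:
$\left(-79 + \left(25 - -6\right)\right)^{2} = \left(-79 + \left(25 + 6\right)\right)^{2} = \left(-79 + 31\right)^{2} = \left(-48\right)^{2} = 2304$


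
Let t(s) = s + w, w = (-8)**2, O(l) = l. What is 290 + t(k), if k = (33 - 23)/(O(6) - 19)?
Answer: 4592/13 ≈ 353.23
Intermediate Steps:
w = 64
k = -10/13 (k = (33 - 23)/(6 - 19) = 10/(-13) = 10*(-1/13) = -10/13 ≈ -0.76923)
t(s) = 64 + s (t(s) = s + 64 = 64 + s)
290 + t(k) = 290 + (64 - 10/13) = 290 + 822/13 = 4592/13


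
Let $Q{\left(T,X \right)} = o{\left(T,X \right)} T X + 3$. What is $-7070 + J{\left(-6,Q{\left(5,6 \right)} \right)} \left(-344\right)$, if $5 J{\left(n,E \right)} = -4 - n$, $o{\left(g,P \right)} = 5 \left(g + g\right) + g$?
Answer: $- \frac{36038}{5} \approx -7207.6$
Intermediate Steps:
$o{\left(g,P \right)} = 11 g$ ($o{\left(g,P \right)} = 5 \cdot 2 g + g = 10 g + g = 11 g$)
$Q{\left(T,X \right)} = 3 + 11 X T^{2}$ ($Q{\left(T,X \right)} = 11 T T X + 3 = 11 T^{2} X + 3 = 11 X T^{2} + 3 = 3 + 11 X T^{2}$)
$J{\left(n,E \right)} = - \frac{4}{5} - \frac{n}{5}$ ($J{\left(n,E \right)} = \frac{-4 - n}{5} = - \frac{4}{5} - \frac{n}{5}$)
$-7070 + J{\left(-6,Q{\left(5,6 \right)} \right)} \left(-344\right) = -7070 + \left(- \frac{4}{5} - - \frac{6}{5}\right) \left(-344\right) = -7070 + \left(- \frac{4}{5} + \frac{6}{5}\right) \left(-344\right) = -7070 + \frac{2}{5} \left(-344\right) = -7070 - \frac{688}{5} = - \frac{36038}{5}$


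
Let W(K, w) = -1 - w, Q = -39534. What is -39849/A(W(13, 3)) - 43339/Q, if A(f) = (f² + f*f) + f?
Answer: -787088437/553476 ≈ -1422.1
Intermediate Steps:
A(f) = f + 2*f² (A(f) = (f² + f²) + f = 2*f² + f = f + 2*f²)
-39849/A(W(13, 3)) - 43339/Q = -39849*1/((1 + 2*(-1 - 1*3))*(-1 - 1*3)) - 43339/(-39534) = -39849*1/((1 + 2*(-1 - 3))*(-1 - 3)) - 43339*(-1/39534) = -39849*(-1/(4*(1 + 2*(-4)))) + 43339/39534 = -39849*(-1/(4*(1 - 8))) + 43339/39534 = -39849/((-4*(-7))) + 43339/39534 = -39849/28 + 43339/39534 = -787088437/553476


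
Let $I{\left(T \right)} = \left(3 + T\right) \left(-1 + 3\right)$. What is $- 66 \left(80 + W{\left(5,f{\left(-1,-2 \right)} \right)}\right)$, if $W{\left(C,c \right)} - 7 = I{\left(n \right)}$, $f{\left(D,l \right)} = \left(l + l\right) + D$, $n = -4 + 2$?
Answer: $-5874$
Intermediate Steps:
$n = -2$
$I{\left(T \right)} = 6 + 2 T$ ($I{\left(T \right)} = \left(3 + T\right) 2 = 6 + 2 T$)
$f{\left(D,l \right)} = D + 2 l$ ($f{\left(D,l \right)} = 2 l + D = D + 2 l$)
$W{\left(C,c \right)} = 9$ ($W{\left(C,c \right)} = 7 + \left(6 + 2 \left(-2\right)\right) = 7 + \left(6 - 4\right) = 7 + 2 = 9$)
$- 66 \left(80 + W{\left(5,f{\left(-1,-2 \right)} \right)}\right) = - 66 \left(80 + 9\right) = \left(-66\right) 89 = -5874$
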